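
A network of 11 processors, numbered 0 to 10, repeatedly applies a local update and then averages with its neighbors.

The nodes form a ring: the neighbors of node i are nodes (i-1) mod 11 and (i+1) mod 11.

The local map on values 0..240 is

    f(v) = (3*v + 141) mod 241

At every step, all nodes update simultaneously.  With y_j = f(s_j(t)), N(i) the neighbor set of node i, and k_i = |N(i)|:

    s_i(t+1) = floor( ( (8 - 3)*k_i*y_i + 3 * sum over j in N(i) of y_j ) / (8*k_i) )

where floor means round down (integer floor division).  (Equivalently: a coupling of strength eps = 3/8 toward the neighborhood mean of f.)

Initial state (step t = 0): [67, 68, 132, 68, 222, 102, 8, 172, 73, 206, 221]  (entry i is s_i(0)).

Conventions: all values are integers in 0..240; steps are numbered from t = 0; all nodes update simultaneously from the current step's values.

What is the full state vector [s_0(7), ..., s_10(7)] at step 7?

Simulating step by step:
t=0: [67, 68, 132, 68, 222, 102, 8, 172, 73, 206, 221]
t=1: [97, 94, 73, 91, 110, 175, 174, 162, 113, 60, 76]
t=2: [177, 171, 140, 173, 210, 192, 174, 169, 191, 118, 130]
t=3: [160, 157, 115, 135, 107, 189, 188, 181, 178, 60, 68]
t=4: [130, 108, 38, 82, 192, 224, 219, 204, 173, 105, 106]
t=5: [113, 151, 78, 137, 191, 114, 69, 66, 157, 208, 185]
t=6: [210, 139, 117, 112, 158, 64, 85, 105, 107, 90, 186]
t=7: [84, 58, 64, 174, 144, 111, 154, 204, 210, 188, 176]

Answer: [84, 58, 64, 174, 144, 111, 154, 204, 210, 188, 176]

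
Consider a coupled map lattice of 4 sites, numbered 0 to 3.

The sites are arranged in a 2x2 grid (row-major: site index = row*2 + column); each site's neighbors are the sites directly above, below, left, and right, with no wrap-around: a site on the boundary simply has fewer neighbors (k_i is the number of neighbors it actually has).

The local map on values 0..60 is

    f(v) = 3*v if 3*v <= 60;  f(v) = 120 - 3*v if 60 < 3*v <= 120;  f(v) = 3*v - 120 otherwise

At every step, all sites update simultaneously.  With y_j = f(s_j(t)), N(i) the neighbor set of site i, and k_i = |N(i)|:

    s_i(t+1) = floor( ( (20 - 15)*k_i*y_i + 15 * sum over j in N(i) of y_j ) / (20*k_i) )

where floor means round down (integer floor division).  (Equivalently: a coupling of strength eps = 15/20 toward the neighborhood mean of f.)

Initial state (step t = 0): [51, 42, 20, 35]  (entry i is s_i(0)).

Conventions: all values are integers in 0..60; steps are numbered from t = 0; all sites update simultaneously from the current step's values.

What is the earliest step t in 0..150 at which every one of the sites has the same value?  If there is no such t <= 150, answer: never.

Simulating step by step:
t=0: [51, 42, 20, 35]  (not all equal)
t=1: [33, 19, 33, 28]  (not all equal)
t=2: [34, 35, 26, 38]  (not all equal)
t=3: [25, 12, 19, 22]  (not all equal)
t=4: [46, 46, 51, 48]  (not all equal)
t=5: [23, 20, 24, 25]  (not all equal)
t=6: [53, 51, 48, 51]  (not all equal)
t=7: [31, 35, 33, 29]  (not all equal)
t=8: [20, 26, 27, 21]  (not all equal)
t=9: [45, 54, 53, 44]  (not all equal)
t=10: [34, 20, 19, 33]  (not all equal)
t=11: [48, 29, 28, 49]  (not all equal)
t=12: [31, 27, 28, 32]  (not all equal)
t=13: [34, 28, 28, 34]  (not all equal)
t=14: [31, 22, 22, 31]  (not all equal)
t=15: [47, 33, 33, 47]  (not all equal)
t=16: [21, 21, 21, 21]  (all equal)

Answer: 16
Key observation: Synchronization is absorbing here: once all sites are equal they stay equal, and step 16 is the first all-equal step.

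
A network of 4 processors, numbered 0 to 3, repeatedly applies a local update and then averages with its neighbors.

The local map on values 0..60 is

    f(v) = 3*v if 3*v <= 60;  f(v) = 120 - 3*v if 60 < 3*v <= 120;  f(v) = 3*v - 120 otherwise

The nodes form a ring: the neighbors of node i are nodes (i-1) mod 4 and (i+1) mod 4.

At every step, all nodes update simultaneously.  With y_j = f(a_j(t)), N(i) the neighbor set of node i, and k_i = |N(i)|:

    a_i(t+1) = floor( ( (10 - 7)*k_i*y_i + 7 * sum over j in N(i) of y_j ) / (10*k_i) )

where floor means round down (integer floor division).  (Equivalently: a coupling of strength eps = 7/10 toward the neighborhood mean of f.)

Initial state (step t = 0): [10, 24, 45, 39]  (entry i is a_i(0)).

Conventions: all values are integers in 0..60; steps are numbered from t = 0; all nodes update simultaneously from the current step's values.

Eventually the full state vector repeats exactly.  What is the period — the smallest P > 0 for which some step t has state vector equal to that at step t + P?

Simulating step by step:
t=0: [10, 24, 45, 39]
t=1: [26, 30, 22, 16]
t=2: [39, 42, 43, 48]
t=3: [11, 6, 13, 11]
t=4: [27, 30, 29, 35]
t=5: [27, 34, 25, 29]
t=6: [29, 34, 31, 39]
t=7: [17, 26, 15, 21]
t=8: [49, 46, 48, 50]
t=9: [24, 23, 24, 26]
t=10: [46, 48, 46, 46]
t=11: [20, 19, 20, 18]
t=12: [56, 59, 56, 58]
t=13: [53, 50, 53, 49]
t=14: [31, 36, 31, 35]
t=15: [17, 22, 17, 23]
t=16: [52, 51, 52, 51]
t=17: [33, 35, 33, 35]
t=18: [16, 19, 16, 19]
t=19: [54, 50, 54, 50]
t=20: [33, 38, 33, 38]
t=21: [10, 16, 10, 16]
t=22: [42, 35, 42, 35]
t=23: [12, 8, 12, 8]
t=24: [27, 32, 27, 32]
t=25: [28, 34, 28, 34]
t=26: [23, 30, 23, 30]
t=27: [36, 44, 36, 44]
t=28: [12, 12, 12, 12]
t=29: [36, 36, 36, 36]
t=30: [12, 12, 12, 12]

Answer: 2
Key observation: The state at step 28, [12, 12, 12, 12], reappears at step 30 — and no state repeats earlier — so the cycle the system enters has period 2.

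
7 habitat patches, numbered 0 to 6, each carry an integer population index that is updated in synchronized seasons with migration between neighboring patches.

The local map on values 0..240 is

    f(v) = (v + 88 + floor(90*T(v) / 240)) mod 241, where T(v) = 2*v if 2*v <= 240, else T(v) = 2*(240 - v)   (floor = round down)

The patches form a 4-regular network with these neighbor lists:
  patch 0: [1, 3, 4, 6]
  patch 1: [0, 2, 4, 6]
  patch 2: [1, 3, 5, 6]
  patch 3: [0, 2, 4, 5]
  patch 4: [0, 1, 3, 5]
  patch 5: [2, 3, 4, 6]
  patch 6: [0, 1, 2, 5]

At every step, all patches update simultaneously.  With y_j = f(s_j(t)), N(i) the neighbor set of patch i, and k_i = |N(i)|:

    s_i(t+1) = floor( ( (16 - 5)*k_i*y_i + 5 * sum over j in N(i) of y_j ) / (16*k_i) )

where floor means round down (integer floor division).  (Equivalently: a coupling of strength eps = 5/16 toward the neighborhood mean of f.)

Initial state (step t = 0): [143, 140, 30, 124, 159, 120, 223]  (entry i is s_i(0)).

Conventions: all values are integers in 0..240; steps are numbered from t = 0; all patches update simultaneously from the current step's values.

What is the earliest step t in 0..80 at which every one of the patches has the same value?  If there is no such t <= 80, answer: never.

Answer: 9
Key observation: Synchronization is absorbing here: once all patches are equal they stay equal, and step 9 is the first all-equal step.

Derivation:
t=0: [143, 140, 30, 124, 159, 120, 223]  (not all equal)
t=1: [63, 69, 116, 65, 64, 66, 81]  (not all equal)
t=2: [201, 195, 100, 189, 200, 192, 208]  (not all equal)
t=3: [76, 71, 38, 70, 76, 71, 73]  (not all equal)
t=4: [218, 209, 172, 207, 218, 208, 210]  (not all equal)
t=5: [80, 78, 72, 77, 80, 78, 78]  (not all equal)
t=6: [226, 223, 216, 222, 226, 223, 223]  (not all equal)
t=7: [82, 82, 81, 82, 82, 82, 82]  (not all equal)
t=8: [231, 230, 229, 230, 231, 230, 230]  (not all equal)
t=9: [84, 84, 84, 84, 84, 84, 84]  (all equal)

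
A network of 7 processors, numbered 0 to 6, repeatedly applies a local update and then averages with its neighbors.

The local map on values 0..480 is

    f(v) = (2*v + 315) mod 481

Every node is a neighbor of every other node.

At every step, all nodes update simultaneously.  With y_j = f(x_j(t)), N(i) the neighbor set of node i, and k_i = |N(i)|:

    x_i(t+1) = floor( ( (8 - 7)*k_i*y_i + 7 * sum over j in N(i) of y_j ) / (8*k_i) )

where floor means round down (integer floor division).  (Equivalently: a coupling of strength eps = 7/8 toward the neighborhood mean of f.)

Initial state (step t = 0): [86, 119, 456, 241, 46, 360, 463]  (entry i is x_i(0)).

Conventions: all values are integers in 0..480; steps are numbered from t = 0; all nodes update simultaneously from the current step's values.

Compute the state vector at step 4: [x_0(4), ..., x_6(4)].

Answer: [454, 454, 454, 454, 454, 454, 454]

Derivation:
t=0: [86, 119, 456, 241, 46, 360, 463]
t=1: [206, 205, 201, 200, 198, 205, 200]
t=2: [238, 238, 238, 238, 238, 238, 238]
t=3: [310, 310, 310, 310, 310, 310, 310]
t=4: [454, 454, 454, 454, 454, 454, 454]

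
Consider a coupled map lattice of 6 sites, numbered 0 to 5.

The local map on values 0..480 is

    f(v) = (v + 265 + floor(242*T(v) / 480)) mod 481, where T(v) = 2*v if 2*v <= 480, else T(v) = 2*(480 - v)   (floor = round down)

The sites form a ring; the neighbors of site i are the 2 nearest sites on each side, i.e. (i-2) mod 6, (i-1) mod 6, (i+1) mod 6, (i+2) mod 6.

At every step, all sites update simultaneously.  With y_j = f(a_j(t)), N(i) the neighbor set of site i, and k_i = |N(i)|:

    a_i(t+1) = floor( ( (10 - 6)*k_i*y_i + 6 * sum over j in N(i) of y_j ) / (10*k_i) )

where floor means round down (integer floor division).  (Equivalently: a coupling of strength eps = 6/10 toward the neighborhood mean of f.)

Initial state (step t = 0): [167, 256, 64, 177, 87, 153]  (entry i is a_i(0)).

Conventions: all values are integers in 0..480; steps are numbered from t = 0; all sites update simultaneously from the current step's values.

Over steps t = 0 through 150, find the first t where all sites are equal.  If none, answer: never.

Simulating step by step:
t=0: [167, 256, 64, 177, 87, 153]  (not all equal)
t=1: [225, 217, 301, 233, 286, 180]  (not all equal)
t=2: [228, 222, 251, 234, 240, 203]  (not all equal)
t=3: [239, 234, 254, 243, 248, 224]  (not all equal)
t=4: [257, 255, 262, 258, 259, 250]  (not all equal)
t=5: [265, 265, 265, 265, 265, 265]  (all equal)

Answer: 5
Key observation: Synchronization is absorbing here: once all sites are equal they stay equal, and step 5 is the first all-equal step.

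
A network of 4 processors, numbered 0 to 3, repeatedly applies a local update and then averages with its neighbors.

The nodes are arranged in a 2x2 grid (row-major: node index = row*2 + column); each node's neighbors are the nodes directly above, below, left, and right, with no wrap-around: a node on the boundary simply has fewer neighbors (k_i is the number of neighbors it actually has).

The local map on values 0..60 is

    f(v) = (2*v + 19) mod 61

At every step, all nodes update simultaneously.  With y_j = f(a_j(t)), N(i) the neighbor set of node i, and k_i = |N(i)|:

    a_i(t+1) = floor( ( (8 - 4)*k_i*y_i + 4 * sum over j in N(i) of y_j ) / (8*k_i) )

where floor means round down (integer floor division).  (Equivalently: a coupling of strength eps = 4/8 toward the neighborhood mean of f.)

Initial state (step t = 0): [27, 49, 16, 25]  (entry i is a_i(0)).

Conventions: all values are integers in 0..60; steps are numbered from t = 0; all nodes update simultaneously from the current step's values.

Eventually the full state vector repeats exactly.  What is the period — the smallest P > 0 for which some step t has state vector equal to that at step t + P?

Simulating step by step:
t=0: [27, 49, 16, 25]
t=1: [32, 33, 30, 30]
t=2: [21, 22, 19, 19]
t=3: [14, 15, 42, 43]
t=4: [46, 47, 43, 44]
t=5: [49, 50, 46, 47]
t=6: [55, 56, 52, 53]
t=7: [6, 7, 3, 4]
t=8: [30, 31, 27, 28]
t=9: [17, 18, 14, 15]
t=10: [52, 53, 49, 50]
t=11: [15, 16, 42, 43]
t=12: [47, 48, 44, 45]
t=13: [51, 52, 48, 49]
t=14: [43, 29, 56, 41]
t=15: [28, 29, 25, 26]
t=16: [13, 14, 10, 11]
t=17: [44, 45, 41, 42]
t=18: [45, 46, 42, 43]
t=19: [47, 48, 44, 45]

Answer: 7
Key observation: The state at step 12, [47, 48, 44, 45], reappears at step 19 — and no state repeats earlier — so the cycle the system enters has period 7.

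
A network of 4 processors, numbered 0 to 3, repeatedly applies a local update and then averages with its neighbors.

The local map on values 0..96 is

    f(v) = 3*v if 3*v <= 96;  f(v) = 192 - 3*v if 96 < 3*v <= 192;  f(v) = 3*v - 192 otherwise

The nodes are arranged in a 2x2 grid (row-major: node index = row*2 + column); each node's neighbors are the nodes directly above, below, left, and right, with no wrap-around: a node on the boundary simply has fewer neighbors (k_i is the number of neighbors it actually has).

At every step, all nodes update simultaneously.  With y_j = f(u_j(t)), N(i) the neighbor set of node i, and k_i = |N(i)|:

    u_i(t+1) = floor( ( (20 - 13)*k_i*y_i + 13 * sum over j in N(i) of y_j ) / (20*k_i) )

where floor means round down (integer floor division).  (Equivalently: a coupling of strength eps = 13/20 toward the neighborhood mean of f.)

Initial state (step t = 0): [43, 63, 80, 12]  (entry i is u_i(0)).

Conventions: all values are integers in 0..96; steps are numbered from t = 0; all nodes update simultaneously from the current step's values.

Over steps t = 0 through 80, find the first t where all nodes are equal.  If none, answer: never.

Simulating step by step:
t=0: [43, 63, 80, 12]  (not all equal)
t=1: [38, 33, 48, 29]  (not all equal)
t=2: [73, 86, 70, 76]  (not all equal)
t=3: [36, 43, 26, 39]  (not all equal)
t=4: [75, 73, 78, 72]  (not all equal)
t=5: [33, 27, 33, 30]  (not all equal)
t=6: [89, 87, 92, 88]  (not all equal)
t=7: [75, 71, 77, 74]  (not all equal)
t=8: [31, 27, 34, 30]  (not all equal)
t=9: [88, 87, 90, 87]  (not all equal)
t=10: [72, 69, 73, 71]  (not all equal)
t=11: [22, 19, 24, 21]  (not all equal)
t=12: [65, 61, 67, 63]  (not all equal)
t=13: [6, 5, 5, 6]  (not all equal)
t=14: [16, 16, 16, 16]  (all equal)

Answer: 14
Key observation: Synchronization is absorbing here: once all nodes are equal they stay equal, and step 14 is the first all-equal step.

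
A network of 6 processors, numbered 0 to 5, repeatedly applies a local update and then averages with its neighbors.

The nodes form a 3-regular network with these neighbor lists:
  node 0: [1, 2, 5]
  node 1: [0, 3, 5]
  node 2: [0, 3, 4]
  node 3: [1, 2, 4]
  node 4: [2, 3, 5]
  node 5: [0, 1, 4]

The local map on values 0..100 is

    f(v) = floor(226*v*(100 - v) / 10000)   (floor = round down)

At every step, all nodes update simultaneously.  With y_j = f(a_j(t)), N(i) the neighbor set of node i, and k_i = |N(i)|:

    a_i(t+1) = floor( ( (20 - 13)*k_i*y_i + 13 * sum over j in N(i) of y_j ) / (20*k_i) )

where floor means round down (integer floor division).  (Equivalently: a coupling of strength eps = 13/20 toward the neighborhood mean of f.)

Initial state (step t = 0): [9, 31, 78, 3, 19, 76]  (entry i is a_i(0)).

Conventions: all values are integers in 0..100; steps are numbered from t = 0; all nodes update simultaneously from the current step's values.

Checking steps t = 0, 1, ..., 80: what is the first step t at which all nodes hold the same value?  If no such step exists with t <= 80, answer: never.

Simulating step by step:
t=0: [9, 31, 78, 3, 19, 76]  (not all equal)
t=1: [33, 30, 25, 28, 30, 36]  (not all equal)
t=2: [47, 48, 45, 45, 46, 49]  (not all equal)
t=3: [55, 55, 55, 55, 55, 56]  (not all equal)
t=4: [55, 55, 55, 55, 55, 55]  (all equal)

Answer: 4
Key observation: Synchronization is absorbing here: once all nodes are equal they stay equal, and step 4 is the first all-equal step.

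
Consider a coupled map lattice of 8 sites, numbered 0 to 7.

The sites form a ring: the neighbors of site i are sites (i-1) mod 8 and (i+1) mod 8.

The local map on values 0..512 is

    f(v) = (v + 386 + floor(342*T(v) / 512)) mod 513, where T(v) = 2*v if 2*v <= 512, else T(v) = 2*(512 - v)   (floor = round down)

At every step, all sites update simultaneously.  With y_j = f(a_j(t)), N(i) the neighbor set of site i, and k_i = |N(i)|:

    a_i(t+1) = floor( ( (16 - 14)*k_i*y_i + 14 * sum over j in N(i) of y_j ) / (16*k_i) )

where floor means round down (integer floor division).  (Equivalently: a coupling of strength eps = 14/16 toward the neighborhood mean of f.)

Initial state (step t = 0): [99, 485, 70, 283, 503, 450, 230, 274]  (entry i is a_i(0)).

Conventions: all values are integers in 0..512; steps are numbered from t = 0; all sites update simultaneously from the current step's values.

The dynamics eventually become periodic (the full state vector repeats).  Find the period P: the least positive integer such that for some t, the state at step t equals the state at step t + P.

Simulating step by step:
t=0: [99, 485, 70, 283, 503, 450, 230, 274]
t=1: [388, 110, 378, 243, 427, 399, 431, 282]
t=2: [311, 390, 302, 423, 428, 413, 438, 424]
t=3: [423, 449, 423, 431, 415, 411, 415, 428]
t=4: [410, 413, 409, 415, 415, 417, 415, 415]
t=5: [417, 418, 417, 417, 416, 416, 416, 417]
t=6: [416, 416, 416, 416, 416, 417, 416, 416]
t=7: [417, 417, 417, 417, 416, 416, 416, 417]
t=8: [416, 416, 416, 416, 416, 417, 416, 416]

Answer: 2
Key observation: The state at step 6, [416, 416, 416, 416, 416, 417, 416, 416], reappears at step 8 — and no state repeats earlier — so the cycle the system enters has period 2.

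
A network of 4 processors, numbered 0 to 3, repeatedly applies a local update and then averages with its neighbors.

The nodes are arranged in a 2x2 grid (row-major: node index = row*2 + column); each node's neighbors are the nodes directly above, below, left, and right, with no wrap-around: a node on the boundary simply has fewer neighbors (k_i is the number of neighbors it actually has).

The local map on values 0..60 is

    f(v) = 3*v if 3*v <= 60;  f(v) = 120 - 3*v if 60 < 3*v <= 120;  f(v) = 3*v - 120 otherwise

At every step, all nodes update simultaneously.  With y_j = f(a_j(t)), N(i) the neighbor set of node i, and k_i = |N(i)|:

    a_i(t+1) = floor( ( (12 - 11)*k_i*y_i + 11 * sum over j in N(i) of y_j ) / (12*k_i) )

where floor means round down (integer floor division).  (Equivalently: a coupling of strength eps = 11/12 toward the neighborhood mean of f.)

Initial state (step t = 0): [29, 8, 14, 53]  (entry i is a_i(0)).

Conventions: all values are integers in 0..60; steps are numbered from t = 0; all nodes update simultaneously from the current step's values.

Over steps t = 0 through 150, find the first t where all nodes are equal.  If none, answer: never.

Answer: 26
Key observation: Synchronization is absorbing here: once all nodes are equal they stay equal, and step 26 is the first all-equal step.

Derivation:
t=0: [29, 8, 14, 53]  (not all equal)
t=1: [33, 35, 36, 33]  (not all equal)
t=2: [14, 20, 20, 14]  (not all equal)
t=3: [58, 43, 43, 58]  (not all equal)
t=4: [12, 50, 50, 12]  (not all equal)
t=5: [30, 35, 35, 30]  (not all equal)
t=6: [16, 28, 28, 16]  (not all equal)
t=7: [37, 47, 47, 37]  (not all equal)
t=8: [20, 10, 10, 20]  (not all equal)
t=9: [32, 57, 57, 32]  (not all equal)
t=10: [48, 26, 26, 48]  (not all equal)
t=11: [40, 25, 25, 40]  (not all equal)
t=12: [41, 3, 3, 41]  (not all equal)
t=13: [8, 3, 3, 8]  (not all equal)
t=14: [10, 22, 22, 10]  (not all equal)
t=15: [52, 32, 32, 52]  (not all equal)
t=16: [25, 35, 35, 25]  (not all equal)
t=17: [17, 42, 42, 17]  (not all equal)
t=18: [9, 47, 47, 9]  (not all equal)
t=19: [21, 26, 26, 21]  (not all equal)
t=20: [43, 55, 55, 43]  (not all equal)
t=21: [42, 12, 12, 42]  (not all equal)
t=22: [33, 8, 8, 33]  (not all equal)
t=23: [23, 21, 21, 23]  (not all equal)
t=24: [56, 51, 51, 56]  (not all equal)
t=25: [34, 46, 46, 34]  (not all equal)
t=26: [18, 18, 18, 18]  (all equal)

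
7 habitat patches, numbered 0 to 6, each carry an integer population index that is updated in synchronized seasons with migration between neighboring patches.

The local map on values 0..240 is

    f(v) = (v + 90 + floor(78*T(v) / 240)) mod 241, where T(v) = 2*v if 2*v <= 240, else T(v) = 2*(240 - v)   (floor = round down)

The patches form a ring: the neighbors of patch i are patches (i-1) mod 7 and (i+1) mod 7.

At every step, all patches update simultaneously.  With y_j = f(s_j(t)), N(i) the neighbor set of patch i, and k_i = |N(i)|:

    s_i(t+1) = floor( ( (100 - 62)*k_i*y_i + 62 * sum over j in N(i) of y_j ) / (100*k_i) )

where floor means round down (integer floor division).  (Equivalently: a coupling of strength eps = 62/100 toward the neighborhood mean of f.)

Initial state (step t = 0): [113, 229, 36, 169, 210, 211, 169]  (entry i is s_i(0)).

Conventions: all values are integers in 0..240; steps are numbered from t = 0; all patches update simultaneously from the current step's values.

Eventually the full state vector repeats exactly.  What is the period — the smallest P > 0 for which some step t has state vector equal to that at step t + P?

Answer: 2
Key observation: The state at step 21, [84, 84, 84, 84, 84, 84, 84], reappears at step 23 — and no state repeats earlier — so the cycle the system enters has period 2.

Derivation:
t=0: [113, 229, 36, 169, 210, 211, 169]
t=1: [59, 89, 102, 94, 73, 73, 59]
t=2: [202, 152, 80, 71, 146, 202, 194]
t=3: [68, 114, 166, 164, 108, 68, 73]
t=4: [153, 96, 54, 51, 92, 150, 205]
t=5: [47, 76, 124, 121, 71, 45, 64]
t=6: [190, 148, 99, 96, 144, 186, 176]
t=7: [64, 47, 24, 23, 44, 64, 68]
t=8: [188, 163, 140, 138, 161, 186, 197]
t=9: [68, 62, 56, 55, 61, 68, 71]
t=10: [200, 192, 184, 183, 190, 199, 203]
t=11: [74, 72, 69, 69, 71, 73, 75]
t=12: [211, 207, 204, 204, 206, 210, 211]
t=13: [77, 77, 76, 76, 77, 77, 78]
t=14: [217, 216, 215, 215, 216, 217, 217]
t=15: [80, 80, 80, 80, 80, 80, 80]
t=16: [222, 222, 222, 222, 222, 222, 222]
t=17: [82, 82, 82, 82, 82, 82, 82]
t=18: [225, 225, 225, 225, 225, 225, 225]
t=19: [83, 83, 83, 83, 83, 83, 83]
t=20: [226, 226, 226, 226, 226, 226, 226]
t=21: [84, 84, 84, 84, 84, 84, 84]
t=22: [228, 228, 228, 228, 228, 228, 228]
t=23: [84, 84, 84, 84, 84, 84, 84]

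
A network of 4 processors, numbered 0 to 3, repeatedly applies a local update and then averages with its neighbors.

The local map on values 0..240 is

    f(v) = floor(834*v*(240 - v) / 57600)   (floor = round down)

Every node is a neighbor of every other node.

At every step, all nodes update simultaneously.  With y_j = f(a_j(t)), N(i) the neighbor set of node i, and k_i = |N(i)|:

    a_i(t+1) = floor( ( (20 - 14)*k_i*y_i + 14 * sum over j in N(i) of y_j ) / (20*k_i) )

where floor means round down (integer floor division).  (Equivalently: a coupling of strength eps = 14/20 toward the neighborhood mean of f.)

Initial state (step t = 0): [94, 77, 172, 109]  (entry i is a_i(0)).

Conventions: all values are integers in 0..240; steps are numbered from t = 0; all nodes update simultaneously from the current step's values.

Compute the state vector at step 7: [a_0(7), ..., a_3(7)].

Answer: [201, 201, 201, 201]

Derivation:
t=0: [94, 77, 172, 109]
t=1: [189, 188, 187, 189]
t=2: [140, 140, 140, 140]
t=3: [202, 202, 202, 202]
t=4: [111, 111, 111, 111]
t=5: [207, 207, 207, 207]
t=6: [98, 98, 98, 98]
t=7: [201, 201, 201, 201]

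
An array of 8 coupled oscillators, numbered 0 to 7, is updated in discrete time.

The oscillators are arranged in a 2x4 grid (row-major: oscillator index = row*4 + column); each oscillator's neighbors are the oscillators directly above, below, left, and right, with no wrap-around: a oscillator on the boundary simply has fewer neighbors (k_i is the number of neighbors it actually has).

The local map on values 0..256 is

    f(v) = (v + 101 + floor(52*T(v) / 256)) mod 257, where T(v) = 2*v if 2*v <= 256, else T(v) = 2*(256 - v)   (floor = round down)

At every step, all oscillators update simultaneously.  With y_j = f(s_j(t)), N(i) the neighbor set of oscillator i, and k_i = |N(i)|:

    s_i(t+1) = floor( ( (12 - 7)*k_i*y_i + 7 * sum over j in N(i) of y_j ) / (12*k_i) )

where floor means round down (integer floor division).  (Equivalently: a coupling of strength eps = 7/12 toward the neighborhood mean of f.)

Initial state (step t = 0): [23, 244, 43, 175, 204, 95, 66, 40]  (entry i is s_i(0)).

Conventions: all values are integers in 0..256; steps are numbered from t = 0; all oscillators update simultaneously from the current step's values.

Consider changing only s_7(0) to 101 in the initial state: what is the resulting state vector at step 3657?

Simulating step by step:
t=0: [23, 244, 43, 175, 204, 95, 66, 101]
t=1: [102, 141, 132, 139, 135, 166, 204, 172]
t=2: [118, 74, 36, 34, 96, 44, 52, 49]
t=3: [132, 148, 165, 155, 148, 187, 166, 164]
t=4: [31, 39, 42, 42, 39, 47, 48, 43]
t=5: [150, 156, 160, 160, 155, 162, 164, 162]
t=6: [38, 40, 42, 43, 40, 42, 44, 44]
t=7: [155, 157, 160, 161, 157, 159, 161, 161]
t=8: [40, 41, 42, 43, 41, 41, 42, 43]
t=9: [157, 158, 159, 160, 157, 158, 159, 160]
t=10: [41, 41, 42, 42, 41, 41, 42, 42]
t=11: [158, 158, 159, 160, 158, 158, 159, 160]
t=12: [41, 41, 42, 42, 41, 41, 42, 42]

Answer: [158, 158, 159, 160, 158, 158, 159, 160]
Key observation: The state at step 10, [41, 41, 42, 42, 41, 41, 42, 42], reappears at step 12: the system is in a cycle of period 2 from step 10 on.  Therefore the state at step 3657 equals the state at step 10 + ((3657 - 10) mod 2) = 11, which is [158, 158, 159, 160, 158, 158, 159, 160].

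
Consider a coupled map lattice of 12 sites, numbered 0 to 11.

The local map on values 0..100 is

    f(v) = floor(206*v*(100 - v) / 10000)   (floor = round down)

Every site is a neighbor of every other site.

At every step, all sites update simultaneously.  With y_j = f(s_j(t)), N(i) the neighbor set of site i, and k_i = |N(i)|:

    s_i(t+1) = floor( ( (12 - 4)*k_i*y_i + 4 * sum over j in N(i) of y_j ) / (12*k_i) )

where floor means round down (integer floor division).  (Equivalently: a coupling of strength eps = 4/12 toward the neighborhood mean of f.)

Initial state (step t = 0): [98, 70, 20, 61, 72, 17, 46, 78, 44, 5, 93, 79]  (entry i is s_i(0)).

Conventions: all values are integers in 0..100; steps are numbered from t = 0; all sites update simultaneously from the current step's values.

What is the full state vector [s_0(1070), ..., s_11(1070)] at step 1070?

Answer: [51, 51, 51, 51, 51, 51, 51, 51, 51, 51, 51, 51]
Key observation: The state at step 5, [51, 51, 51, 51, 51, 51, 51, 51, 51, 51, 51, 51], reappears at step 6: the system is in a cycle of period 1 from step 5 on.  Therefore the state at step 1070 equals the state at step 5 + ((1070 - 5) mod 1) = 5, which is [51, 51, 51, 51, 51, 51, 51, 51, 51, 51, 51, 51].

Derivation:
t=0: [98, 70, 20, 61, 72, 17, 46, 78, 44, 5, 93, 79]
t=1: [14, 39, 32, 43, 37, 30, 44, 34, 43, 17, 20, 33]
t=2: [30, 46, 43, 47, 46, 42, 47, 44, 47, 33, 35, 44]
t=3: [45, 50, 49, 50, 50, 49, 50, 49, 50, 46, 47, 49]
t=4: [50, 50, 50, 50, 50, 50, 50, 50, 50, 50, 50, 50]
t=5: [51, 51, 51, 51, 51, 51, 51, 51, 51, 51, 51, 51]
t=6: [51, 51, 51, 51, 51, 51, 51, 51, 51, 51, 51, 51]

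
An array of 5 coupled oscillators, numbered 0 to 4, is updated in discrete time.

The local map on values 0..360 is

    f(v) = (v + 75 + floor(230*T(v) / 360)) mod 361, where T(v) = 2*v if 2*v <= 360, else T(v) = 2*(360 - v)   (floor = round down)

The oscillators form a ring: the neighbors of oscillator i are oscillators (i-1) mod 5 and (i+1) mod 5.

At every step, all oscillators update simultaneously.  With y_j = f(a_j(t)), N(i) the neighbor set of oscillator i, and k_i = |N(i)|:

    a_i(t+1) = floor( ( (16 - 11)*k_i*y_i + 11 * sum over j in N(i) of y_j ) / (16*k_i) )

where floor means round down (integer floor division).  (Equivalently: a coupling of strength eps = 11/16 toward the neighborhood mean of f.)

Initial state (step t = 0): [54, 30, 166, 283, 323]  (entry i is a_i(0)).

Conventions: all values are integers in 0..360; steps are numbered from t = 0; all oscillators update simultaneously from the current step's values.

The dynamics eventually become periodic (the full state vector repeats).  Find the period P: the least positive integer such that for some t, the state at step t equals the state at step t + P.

Simulating step by step:
t=0: [54, 30, 166, 283, 323]
t=1: [139, 144, 110, 90, 126]
t=2: [24, 135, 212, 199, 106]
t=3: [156, 90, 83, 185, 183]
t=4: [160, 201, 220, 171, 104]
t=5: [171, 102, 110, 177, 159]
t=6: [163, 243, 247, 174, 99]
t=7: [166, 98, 107, 173, 160]
t=8: [158, 234, 238, 169, 93]
t=9: [158, 95, 104, 165, 148]
t=10: [140, 222, 227, 152, 71]
t=11: [129, 83, 93, 137, 105]
t=12: [200, 183, 189, 214, 109]
t=13: [190, 120, 119, 188, 180]
t=14: [200, 269, 269, 199, 121]
t=15: [191, 105, 105, 191, 190]
t=16: [187, 247, 247, 187, 120]
t=17: [193, 110, 110, 193, 192]
t=18: [190, 254, 254, 190, 120]
t=19: [192, 109, 109, 192, 191]
t=20: [189, 253, 253, 189, 120]
t=21: [192, 109, 109, 192, 191]

Answer: 2
Key observation: The state at step 19, [192, 109, 109, 192, 191], reappears at step 21 — and no state repeats earlier — so the cycle the system enters has period 2.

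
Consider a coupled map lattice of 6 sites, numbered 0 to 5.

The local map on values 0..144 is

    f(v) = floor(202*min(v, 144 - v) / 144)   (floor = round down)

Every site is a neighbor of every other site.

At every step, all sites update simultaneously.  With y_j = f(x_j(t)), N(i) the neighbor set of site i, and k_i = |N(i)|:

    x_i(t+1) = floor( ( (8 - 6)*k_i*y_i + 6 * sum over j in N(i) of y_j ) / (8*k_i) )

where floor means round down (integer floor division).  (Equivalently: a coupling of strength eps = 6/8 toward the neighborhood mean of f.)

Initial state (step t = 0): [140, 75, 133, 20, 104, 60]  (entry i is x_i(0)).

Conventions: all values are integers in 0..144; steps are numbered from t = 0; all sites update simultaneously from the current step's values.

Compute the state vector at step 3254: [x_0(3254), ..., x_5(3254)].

Simulating step by step:
t=0: [140, 75, 133, 20, 104, 60]
t=1: [43, 52, 44, 45, 48, 51]
t=2: [65, 66, 65, 65, 65, 66]
t=3: [91, 91, 91, 91, 91, 91]
t=4: [74, 74, 74, 74, 74, 74]
t=5: [98, 98, 98, 98, 98, 98]
t=6: [64, 64, 64, 64, 64, 64]
t=7: [89, 89, 89, 89, 89, 89]
t=8: [77, 77, 77, 77, 77, 77]
t=9: [93, 93, 93, 93, 93, 93]
t=10: [71, 71, 71, 71, 71, 71]
t=11: [99, 99, 99, 99, 99, 99]
t=12: [63, 63, 63, 63, 63, 63]
t=13: [88, 88, 88, 88, 88, 88]
t=14: [78, 78, 78, 78, 78, 78]
t=15: [92, 92, 92, 92, 92, 92]
t=16: [72, 72, 72, 72, 72, 72]
t=17: [101, 101, 101, 101, 101, 101]
t=18: [60, 60, 60, 60, 60, 60]
t=19: [84, 84, 84, 84, 84, 84]
t=20: [84, 84, 84, 84, 84, 84]

Answer: [84, 84, 84, 84, 84, 84]
Key observation: The state at step 19, [84, 84, 84, 84, 84, 84], reappears at step 20: the system is in a cycle of period 1 from step 19 on.  Therefore the state at step 3254 equals the state at step 19 + ((3254 - 19) mod 1) = 19, which is [84, 84, 84, 84, 84, 84].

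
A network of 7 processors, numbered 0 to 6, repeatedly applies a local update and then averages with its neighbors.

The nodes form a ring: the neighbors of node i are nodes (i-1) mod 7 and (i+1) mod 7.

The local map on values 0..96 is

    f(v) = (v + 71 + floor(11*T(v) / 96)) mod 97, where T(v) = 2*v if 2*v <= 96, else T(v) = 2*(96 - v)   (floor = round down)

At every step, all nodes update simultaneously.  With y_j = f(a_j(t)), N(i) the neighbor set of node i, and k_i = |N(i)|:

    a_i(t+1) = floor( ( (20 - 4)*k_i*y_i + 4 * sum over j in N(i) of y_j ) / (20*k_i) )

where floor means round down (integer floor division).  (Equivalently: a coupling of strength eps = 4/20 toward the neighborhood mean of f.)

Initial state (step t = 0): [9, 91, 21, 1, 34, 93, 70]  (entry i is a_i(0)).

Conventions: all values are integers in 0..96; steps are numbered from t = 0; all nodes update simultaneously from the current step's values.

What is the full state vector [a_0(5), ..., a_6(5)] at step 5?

Answer: [85, 91, 95, 89, 38, 73, 75]

Derivation:
t=0: [9, 91, 21, 1, 34, 93, 70]
t=1: [77, 70, 90, 68, 25, 60, 54]
t=2: [52, 51, 61, 45, 12, 37, 39]
t=3: [34, 35, 40, 36, 72, 25, 22]
t=4: [13, 17, 21, 21, 43, 8, 2]
t=5: [85, 91, 95, 89, 38, 73, 75]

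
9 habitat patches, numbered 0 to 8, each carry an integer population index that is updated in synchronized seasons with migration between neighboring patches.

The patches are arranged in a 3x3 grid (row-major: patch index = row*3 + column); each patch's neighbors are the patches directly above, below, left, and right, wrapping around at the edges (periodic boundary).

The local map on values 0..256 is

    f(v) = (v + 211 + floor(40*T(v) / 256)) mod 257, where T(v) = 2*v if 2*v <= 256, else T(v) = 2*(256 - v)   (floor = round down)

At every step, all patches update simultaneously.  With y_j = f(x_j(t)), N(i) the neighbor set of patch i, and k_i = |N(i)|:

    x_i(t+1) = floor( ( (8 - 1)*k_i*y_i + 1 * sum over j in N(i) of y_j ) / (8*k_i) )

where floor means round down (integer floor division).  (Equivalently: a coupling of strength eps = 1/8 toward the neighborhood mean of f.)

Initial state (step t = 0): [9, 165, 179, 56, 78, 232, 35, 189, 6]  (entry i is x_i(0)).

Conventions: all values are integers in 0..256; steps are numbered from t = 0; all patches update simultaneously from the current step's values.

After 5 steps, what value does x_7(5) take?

Simulating step by step:
t=0: [9, 165, 179, 56, 78, 232, 35, 189, 6]
t=1: [212, 147, 161, 46, 65, 183, 243, 163, 214]
t=2: [172, 134, 146, 30, 48, 150, 192, 145, 178]
t=3: [154, 123, 135, 233, 35, 137, 166, 130, 154]
t=4: [139, 120, 126, 190, 241, 134, 148, 128, 138]
t=5: [129, 114, 119, 161, 190, 129, 135, 124, 127]

Answer: x_7(5) = 124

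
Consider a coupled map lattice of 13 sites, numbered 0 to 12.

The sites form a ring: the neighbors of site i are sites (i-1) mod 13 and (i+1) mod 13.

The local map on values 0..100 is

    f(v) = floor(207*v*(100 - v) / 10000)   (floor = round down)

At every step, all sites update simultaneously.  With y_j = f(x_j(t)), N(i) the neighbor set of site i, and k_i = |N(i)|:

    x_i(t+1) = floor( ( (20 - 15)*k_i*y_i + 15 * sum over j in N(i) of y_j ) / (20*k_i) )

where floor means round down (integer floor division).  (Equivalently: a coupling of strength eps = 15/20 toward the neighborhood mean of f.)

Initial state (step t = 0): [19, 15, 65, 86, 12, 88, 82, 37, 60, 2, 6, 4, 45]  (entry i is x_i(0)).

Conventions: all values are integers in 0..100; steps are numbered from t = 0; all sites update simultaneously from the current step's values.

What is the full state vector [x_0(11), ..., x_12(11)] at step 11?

Simulating step by step:
t=0: [19, 15, 65, 86, 12, 88, 82, 37, 60, 2, 6, 4, 45]
t=1: [36, 35, 30, 31, 22, 24, 33, 41, 31, 23, 6, 25, 27]
t=2: [44, 45, 44, 40, 39, 39, 43, 45, 43, 29, 30, 28, 41]
t=3: [50, 51, 50, 49, 49, 49, 50, 50, 47, 45, 41, 45, 47]
t=4: [51, 51, 51, 51, 51, 51, 51, 51, 51, 50, 50, 50, 51]
t=5: [51, 51, 51, 51, 51, 51, 51, 51, 51, 51, 51, 51, 51]
t=6: [51, 51, 51, 51, 51, 51, 51, 51, 51, 51, 51, 51, 51]
t=7: [51, 51, 51, 51, 51, 51, 51, 51, 51, 51, 51, 51, 51]
t=8: [51, 51, 51, 51, 51, 51, 51, 51, 51, 51, 51, 51, 51]
t=9: [51, 51, 51, 51, 51, 51, 51, 51, 51, 51, 51, 51, 51]
t=10: [51, 51, 51, 51, 51, 51, 51, 51, 51, 51, 51, 51, 51]
t=11: [51, 51, 51, 51, 51, 51, 51, 51, 51, 51, 51, 51, 51]

Answer: [51, 51, 51, 51, 51, 51, 51, 51, 51, 51, 51, 51, 51]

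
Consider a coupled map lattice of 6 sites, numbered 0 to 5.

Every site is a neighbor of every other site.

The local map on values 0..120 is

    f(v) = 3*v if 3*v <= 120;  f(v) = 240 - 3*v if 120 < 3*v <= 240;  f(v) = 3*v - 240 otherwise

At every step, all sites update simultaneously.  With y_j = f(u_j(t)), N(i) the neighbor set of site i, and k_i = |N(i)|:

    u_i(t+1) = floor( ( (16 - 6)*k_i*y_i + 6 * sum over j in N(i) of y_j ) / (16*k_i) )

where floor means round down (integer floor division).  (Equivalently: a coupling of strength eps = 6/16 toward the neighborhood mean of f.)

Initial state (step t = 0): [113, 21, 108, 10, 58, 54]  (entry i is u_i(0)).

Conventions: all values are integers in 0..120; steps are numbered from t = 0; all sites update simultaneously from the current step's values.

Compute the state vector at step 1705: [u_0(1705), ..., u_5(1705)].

Simulating step by step:
t=0: [113, 21, 108, 10, 58, 54]
t=1: [85, 66, 77, 48, 67, 74]
t=2: [24, 39, 21, 69, 37, 26]
t=3: [75, 99, 70, 53, 96, 78]
t=4: [26, 49, 34, 62, 44, 21]
t=5: [80, 88, 93, 67, 96, 72]
t=6: [13, 26, 34, 34, 39, 26]
t=7: [60, 81, 94, 94, 103, 81]
t=8: [49, 18, 39, 39, 54, 18]
t=9: [89, 68, 102, 102, 81, 68]
t=10: [32, 37, 53, 53, 19, 37]
t=11: [93, 101, 84, 84, 71, 101]
t=12: [37, 50, 22, 22, 31, 50]
t=13: [99, 88, 75, 75, 89, 88]
t=14: [43, 25, 20, 20, 27, 25]
t=15: [95, 75, 67, 67, 79, 75]
t=16: [36, 19, 33, 33, 13, 19]
t=17: [93, 65, 88, 88, 55, 65]
t=18: [40, 43, 32, 32, 60, 43]
t=19: [110, 105, 97, 97, 77, 105]
t=20: [75, 67, 54, 54, 31, 67]
t=21: [33, 47, 68, 68, 76, 47]
t=22: [83, 83, 48, 48, 35, 83]
t=23: [29, 29, 77, 77, 82, 29]
t=24: [69, 69, 26, 26, 24, 69]
t=25: [42, 42, 67, 67, 64, 42]
t=26: [97, 97, 56, 56, 61, 97]
t=27: [54, 54, 66, 66, 57, 54]
t=28: [71, 71, 52, 52, 66, 71]
t=29: [36, 36, 68, 68, 44, 36]
t=30: [97, 97, 57, 57, 97, 97]
t=31: [53, 53, 63, 63, 53, 53]
t=32: [76, 76, 60, 60, 76, 76]
t=33: [19, 19, 45, 45, 19, 19]
t=34: [64, 64, 90, 90, 64, 64]
t=35: [45, 45, 35, 35, 45, 45]
t=36: [105, 105, 105, 105, 105, 105]
t=37: [75, 75, 75, 75, 75, 75]
t=38: [15, 15, 15, 15, 15, 15]
t=39: [45, 45, 45, 45, 45, 45]
t=40: [105, 105, 105, 105, 105, 105]

Answer: [75, 75, 75, 75, 75, 75]
Key observation: The state at step 36, [105, 105, 105, 105, 105, 105], reappears at step 40: the system is in a cycle of period 4 from step 36 on.  Therefore the state at step 1705 equals the state at step 36 + ((1705 - 36) mod 4) = 37, which is [75, 75, 75, 75, 75, 75].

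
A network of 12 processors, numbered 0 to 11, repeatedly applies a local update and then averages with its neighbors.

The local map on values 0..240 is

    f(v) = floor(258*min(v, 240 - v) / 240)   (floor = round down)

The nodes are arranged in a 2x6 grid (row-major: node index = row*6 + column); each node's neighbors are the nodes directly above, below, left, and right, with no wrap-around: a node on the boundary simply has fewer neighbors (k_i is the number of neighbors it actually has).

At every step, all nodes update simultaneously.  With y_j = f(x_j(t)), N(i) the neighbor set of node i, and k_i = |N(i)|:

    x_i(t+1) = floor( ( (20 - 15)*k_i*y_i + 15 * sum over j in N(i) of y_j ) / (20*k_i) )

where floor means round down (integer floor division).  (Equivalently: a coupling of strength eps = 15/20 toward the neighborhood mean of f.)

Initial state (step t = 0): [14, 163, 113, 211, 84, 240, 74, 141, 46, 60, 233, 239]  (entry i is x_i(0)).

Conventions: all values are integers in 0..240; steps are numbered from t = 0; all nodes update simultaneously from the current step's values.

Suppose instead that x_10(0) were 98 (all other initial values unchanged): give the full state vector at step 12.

Simulating step by step:
t=0: [14, 163, 113, 211, 84, 240, 74, 141, 46, 60, 98, 239]
t=1: [64, 81, 70, 76, 56, 34, 65, 79, 85, 62, 65, 39]
t=2: [75, 78, 83, 70, 61, 46, 74, 82, 79, 76, 59, 49]
t=3: [80, 85, 82, 77, 63, 56, 82, 83, 85, 75, 65, 55]
t=4: [88, 88, 88, 79, 69, 62, 87, 89, 87, 80, 68, 63]
t=5: [93, 94, 91, 84, 74, 69, 94, 93, 92, 84, 75, 68]
t=6: [100, 99, 96, 89, 80, 75, 99, 99, 96, 89, 80, 76]
t=7: [106, 105, 101, 94, 86, 82, 106, 105, 101, 94, 87, 82]
t=8: [112, 111, 107, 100, 93, 89, 112, 111, 107, 100, 93, 89]
t=9: [119, 118, 114, 107, 100, 96, 119, 118, 114, 107, 100, 96]
t=10: [126, 125, 121, 114, 108, 104, 126, 125, 121, 114, 108, 104]
t=11: [122, 123, 124, 121, 116, 112, 122, 123, 124, 121, 116, 112]
t=12: [125, 125, 125, 125, 123, 121, 125, 125, 125, 125, 123, 121]

Answer: [125, 125, 125, 125, 123, 121, 125, 125, 125, 125, 123, 121]
Key observation: This trace re-runs the system from the modified initial state.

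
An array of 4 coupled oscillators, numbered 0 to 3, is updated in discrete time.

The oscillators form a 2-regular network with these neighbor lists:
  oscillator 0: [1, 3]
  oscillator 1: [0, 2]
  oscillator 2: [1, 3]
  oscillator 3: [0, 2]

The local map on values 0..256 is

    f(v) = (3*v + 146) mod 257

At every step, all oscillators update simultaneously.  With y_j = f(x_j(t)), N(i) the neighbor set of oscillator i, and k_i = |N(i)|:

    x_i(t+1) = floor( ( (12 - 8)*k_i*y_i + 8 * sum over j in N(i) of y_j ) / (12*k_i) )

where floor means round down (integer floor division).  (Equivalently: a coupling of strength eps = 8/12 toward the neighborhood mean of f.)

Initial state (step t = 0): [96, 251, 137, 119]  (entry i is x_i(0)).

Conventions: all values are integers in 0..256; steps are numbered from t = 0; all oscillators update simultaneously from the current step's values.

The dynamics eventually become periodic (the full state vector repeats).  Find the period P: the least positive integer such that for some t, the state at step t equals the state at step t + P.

Simulating step by step:
t=0: [96, 251, 137, 119]
t=1: [183, 116, 139, 155]
t=2: [171, 155, 127, 109]
t=3: [152, 85, 108, 124]
t=4: [78, 148, 120, 101]
t=5: [130, 149, 172, 188]
t=6: [99, 83, 141, 122]
t=7: [193, 126, 149, 165]
t=8: [116, 100, 72, 139]
t=9: [158, 177, 114, 130]
t=10: [97, 166, 138, 119]
t=11: [185, 118, 140, 157]
t=12: [177, 160, 132, 114]
t=13: [168, 101, 123, 140]
t=14: [126, 109, 81, 63]
t=15: [101, 119, 142, 73]
t=16: [182, 165, 137, 119]
t=17: [183, 116, 138, 155]
t=18: [171, 154, 126, 108]
t=19: [150, 83, 105, 122]
t=20: [158, 141, 199, 180]
t=21: [111, 130, 152, 169]
t=22: [127, 110, 83, 149]
t=23: [103, 123, 145, 76]
t=24: [105, 88, 61, 127]
t=25: [123, 143, 79, 96]
t=26: [79, 62, 121, 101]
t=27: [131, 151, 173, 190]
t=28: [104, 87, 146, 126]
t=29: [120, 140, 76, 93]
t=30: [156, 139, 112, 178]
t=31: [105, 124, 146, 163]
t=32: [109, 92, 65, 131]
t=33: [135, 155, 91, 108]
t=34: [115, 98, 157, 137]
t=35: [153, 173, 109, 126]
t=36: [84, 152, 125, 105]
t=37: [144, 78, 99, 117]
t=38: [142, 124, 183, 163]
t=39: [61, 81, 102, 120]
t=40: [151, 133, 192, 172]
t=41: [88, 108, 129, 147]
t=42: [146, 128, 101, 81]
t=43: [72, 92, 113, 131]
t=44: [98, 166, 139, 119]
t=45: [186, 120, 141, 159]
t=46: [182, 164, 137, 118]
t=47: [181, 115, 136, 154]
t=48: [167, 149, 122, 103]
t=49: [136, 155, 177, 195]
t=50: [118, 100, 159, 140]
t=51: [161, 180, 116, 134]
t=52: [107, 174, 147, 128]
t=53: [126, 145, 81, 99]
t=54: [87, 69, 128, 109]
t=55: [154, 87, 109, 127]
t=56: [85, 153, 126, 107]
t=57: [148, 81, 103, 121]
t=58: [153, 135, 194, 175]
t=59: [95, 114, 136, 154]
t=60: [166, 148, 121, 102]
t=61: [133, 152, 174, 192]
t=62: [109, 91, 150, 131]
t=63: [134, 153, 89, 107]
t=64: [111, 93, 152, 133]
t=65: [140, 159, 95, 113]
t=66: [129, 111, 170, 151]
t=67: [108, 127, 149, 82]
t=68: [120, 101, 75, 142]
t=69: [166, 185, 121, 140]
t=70: [123, 189, 163, 144]
t=71: [88, 107, 128, 62]
t=72: [146, 126, 100, 81]
t=73: [70, 89, 110, 130]
t=74: [92, 158, 132, 113]
t=75: [166, 99, 120, 140]
t=76: [122, 188, 162, 143]
t=77: [170, 189, 125, 144]
t=78: [135, 116, 90, 71]
t=79: [125, 144, 166, 99]
t=80: [85, 67, 126, 107]
t=81: [148, 81, 103, 121]

Answer: 24
Key observation: The state at step 57, [148, 81, 103, 121], reappears at step 81 — and no state repeats earlier — so the cycle the system enters has period 24.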